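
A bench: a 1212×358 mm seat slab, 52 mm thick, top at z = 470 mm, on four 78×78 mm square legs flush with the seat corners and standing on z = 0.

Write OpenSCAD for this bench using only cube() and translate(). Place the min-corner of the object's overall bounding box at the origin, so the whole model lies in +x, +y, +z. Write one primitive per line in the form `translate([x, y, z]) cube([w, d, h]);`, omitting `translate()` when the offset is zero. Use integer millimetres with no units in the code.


translate([0, 0, 418]) cube([1212, 358, 52]);
cube([78, 78, 418]);
translate([0, 280, 0]) cube([78, 78, 418]);
translate([1134, 0, 0]) cube([78, 78, 418]);
translate([1134, 280, 0]) cube([78, 78, 418]);


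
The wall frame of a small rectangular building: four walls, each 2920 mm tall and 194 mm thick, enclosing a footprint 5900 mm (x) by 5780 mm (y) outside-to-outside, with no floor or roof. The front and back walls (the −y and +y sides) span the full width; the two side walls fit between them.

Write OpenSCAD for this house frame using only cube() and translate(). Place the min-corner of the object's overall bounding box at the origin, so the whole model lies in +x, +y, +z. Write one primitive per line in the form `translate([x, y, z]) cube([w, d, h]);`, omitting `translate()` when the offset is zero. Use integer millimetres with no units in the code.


cube([5900, 194, 2920]);
translate([0, 5586, 0]) cube([5900, 194, 2920]);
translate([0, 194, 0]) cube([194, 5392, 2920]);
translate([5706, 194, 0]) cube([194, 5392, 2920]);


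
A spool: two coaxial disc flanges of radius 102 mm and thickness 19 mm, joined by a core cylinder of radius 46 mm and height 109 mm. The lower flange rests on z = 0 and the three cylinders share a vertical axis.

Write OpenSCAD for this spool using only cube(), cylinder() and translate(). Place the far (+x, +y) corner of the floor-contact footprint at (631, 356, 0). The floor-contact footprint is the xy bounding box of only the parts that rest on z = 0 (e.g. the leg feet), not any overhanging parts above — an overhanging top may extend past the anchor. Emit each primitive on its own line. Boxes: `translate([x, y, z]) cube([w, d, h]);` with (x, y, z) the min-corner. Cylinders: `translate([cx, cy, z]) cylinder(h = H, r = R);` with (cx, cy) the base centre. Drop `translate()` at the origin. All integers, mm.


translate([529, 254, 0]) cylinder(h = 19, r = 102);
translate([529, 254, 19]) cylinder(h = 109, r = 46);
translate([529, 254, 128]) cylinder(h = 19, r = 102);


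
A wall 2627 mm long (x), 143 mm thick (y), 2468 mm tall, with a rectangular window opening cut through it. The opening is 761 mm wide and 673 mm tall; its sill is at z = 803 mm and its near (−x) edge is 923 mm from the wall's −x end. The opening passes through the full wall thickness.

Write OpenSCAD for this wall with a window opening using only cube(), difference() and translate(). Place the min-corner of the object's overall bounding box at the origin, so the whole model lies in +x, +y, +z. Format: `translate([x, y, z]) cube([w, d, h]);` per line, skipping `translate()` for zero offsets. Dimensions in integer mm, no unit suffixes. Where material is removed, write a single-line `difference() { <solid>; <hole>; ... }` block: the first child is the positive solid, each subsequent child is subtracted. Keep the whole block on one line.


difference() { cube([2627, 143, 2468]); translate([923, 0, 803]) cube([761, 143, 673]); }


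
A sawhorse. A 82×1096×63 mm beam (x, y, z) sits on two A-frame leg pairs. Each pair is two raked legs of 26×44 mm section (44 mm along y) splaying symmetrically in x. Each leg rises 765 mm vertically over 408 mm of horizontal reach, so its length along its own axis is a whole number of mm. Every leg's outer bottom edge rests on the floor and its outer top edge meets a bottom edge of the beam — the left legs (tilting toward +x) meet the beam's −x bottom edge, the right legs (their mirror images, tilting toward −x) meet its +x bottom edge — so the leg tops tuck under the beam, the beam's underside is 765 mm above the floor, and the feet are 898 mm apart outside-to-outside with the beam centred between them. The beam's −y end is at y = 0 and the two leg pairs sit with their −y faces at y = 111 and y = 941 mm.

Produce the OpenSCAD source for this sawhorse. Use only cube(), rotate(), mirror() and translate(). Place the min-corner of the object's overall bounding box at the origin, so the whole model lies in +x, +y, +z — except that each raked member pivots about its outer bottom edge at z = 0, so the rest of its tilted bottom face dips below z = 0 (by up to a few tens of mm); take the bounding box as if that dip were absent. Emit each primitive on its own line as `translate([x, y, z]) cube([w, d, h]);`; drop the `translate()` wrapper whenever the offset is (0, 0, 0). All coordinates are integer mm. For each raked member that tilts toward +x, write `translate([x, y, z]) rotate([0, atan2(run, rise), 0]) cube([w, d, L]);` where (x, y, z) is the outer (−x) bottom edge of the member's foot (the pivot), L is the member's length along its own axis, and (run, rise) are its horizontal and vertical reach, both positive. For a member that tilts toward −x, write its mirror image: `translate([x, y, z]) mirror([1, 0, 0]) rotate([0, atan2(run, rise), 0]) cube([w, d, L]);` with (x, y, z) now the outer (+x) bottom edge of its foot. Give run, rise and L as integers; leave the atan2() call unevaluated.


// leg length = √(408² + 765²) = 867
// right-leg outer foot x = 2·408 + 82 = 898
// beam min-corner = (408, 0, 765)
translate([408, 0, 765]) cube([82, 1096, 63]);
translate([0, 111, 0]) rotate([0, atan2(408, 765), 0]) cube([26, 44, 867]);
translate([898, 111, 0]) mirror([1, 0, 0]) rotate([0, atan2(408, 765), 0]) cube([26, 44, 867]);
translate([0, 941, 0]) rotate([0, atan2(408, 765), 0]) cube([26, 44, 867]);
translate([898, 941, 0]) mirror([1, 0, 0]) rotate([0, atan2(408, 765), 0]) cube([26, 44, 867]);


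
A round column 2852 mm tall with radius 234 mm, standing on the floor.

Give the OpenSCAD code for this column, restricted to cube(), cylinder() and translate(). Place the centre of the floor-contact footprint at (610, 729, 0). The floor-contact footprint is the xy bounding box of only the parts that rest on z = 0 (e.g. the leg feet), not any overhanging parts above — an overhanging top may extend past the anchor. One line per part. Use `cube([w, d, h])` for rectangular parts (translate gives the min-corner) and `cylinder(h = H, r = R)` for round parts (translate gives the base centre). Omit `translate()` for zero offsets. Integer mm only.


translate([610, 729, 0]) cylinder(h = 2852, r = 234);


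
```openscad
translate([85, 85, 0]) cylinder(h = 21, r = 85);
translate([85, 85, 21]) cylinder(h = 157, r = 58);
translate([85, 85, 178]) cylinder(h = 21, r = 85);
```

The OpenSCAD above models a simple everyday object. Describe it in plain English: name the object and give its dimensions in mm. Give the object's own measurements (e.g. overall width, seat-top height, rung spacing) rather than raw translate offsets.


A spool: two coaxial disc flanges of radius 85 mm and thickness 21 mm, joined by a core cylinder of radius 58 mm and height 157 mm. The lower flange rests on z = 0 and the three cylinders share a vertical axis.


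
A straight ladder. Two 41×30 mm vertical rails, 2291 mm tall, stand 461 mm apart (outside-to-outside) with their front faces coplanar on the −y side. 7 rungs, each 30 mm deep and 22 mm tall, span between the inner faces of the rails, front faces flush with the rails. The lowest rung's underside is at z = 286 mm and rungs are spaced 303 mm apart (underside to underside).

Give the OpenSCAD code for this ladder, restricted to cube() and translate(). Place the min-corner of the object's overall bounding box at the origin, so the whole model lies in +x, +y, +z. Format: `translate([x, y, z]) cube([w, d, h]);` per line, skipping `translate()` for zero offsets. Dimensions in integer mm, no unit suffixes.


// rung span = 461 - 2*41 = 379
// rung[k] z = 286 + k*303
cube([41, 30, 2291]);
translate([420, 0, 0]) cube([41, 30, 2291]);
translate([41, 0, 286]) cube([379, 30, 22]);
translate([41, 0, 589]) cube([379, 30, 22]);
translate([41, 0, 892]) cube([379, 30, 22]);
translate([41, 0, 1195]) cube([379, 30, 22]);
translate([41, 0, 1498]) cube([379, 30, 22]);
translate([41, 0, 1801]) cube([379, 30, 22]);
translate([41, 0, 2104]) cube([379, 30, 22]);


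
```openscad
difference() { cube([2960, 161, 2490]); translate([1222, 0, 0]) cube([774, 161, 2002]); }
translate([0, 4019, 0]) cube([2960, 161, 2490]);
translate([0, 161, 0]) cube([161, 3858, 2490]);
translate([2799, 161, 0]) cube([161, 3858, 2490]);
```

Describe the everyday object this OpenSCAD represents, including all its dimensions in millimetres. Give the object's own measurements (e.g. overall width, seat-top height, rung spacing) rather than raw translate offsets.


A single room: four walls, each 2490 mm tall and 161 mm thick, enclosing an outside footprint 2960×4180 mm (x × y), no floor or roof. The front and back walls (−y and +y sides) run the full x-width; the side walls fit between their inner faces. A door opening 774 mm wide and 2002 mm tall is cut through the front wall from the floor up, its −x edge 1222 mm from the wall's −x end.


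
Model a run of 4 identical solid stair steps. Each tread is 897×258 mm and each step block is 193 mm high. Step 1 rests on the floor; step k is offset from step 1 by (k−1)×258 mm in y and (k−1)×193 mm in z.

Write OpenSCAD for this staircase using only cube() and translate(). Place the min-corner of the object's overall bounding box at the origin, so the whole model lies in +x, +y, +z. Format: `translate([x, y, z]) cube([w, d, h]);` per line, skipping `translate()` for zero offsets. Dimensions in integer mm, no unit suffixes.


cube([897, 258, 193]);
translate([0, 258, 193]) cube([897, 258, 193]);
translate([0, 516, 386]) cube([897, 258, 193]);
translate([0, 774, 579]) cube([897, 258, 193]);


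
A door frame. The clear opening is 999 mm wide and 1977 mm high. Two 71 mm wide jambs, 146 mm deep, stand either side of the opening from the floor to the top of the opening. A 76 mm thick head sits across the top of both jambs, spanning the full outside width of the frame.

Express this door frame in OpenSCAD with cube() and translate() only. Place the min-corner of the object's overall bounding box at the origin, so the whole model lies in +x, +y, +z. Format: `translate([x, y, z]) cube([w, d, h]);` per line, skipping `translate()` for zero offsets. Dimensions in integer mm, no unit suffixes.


cube([71, 146, 1977]);
translate([1070, 0, 0]) cube([71, 146, 1977]);
translate([0, 0, 1977]) cube([1141, 146, 76]);


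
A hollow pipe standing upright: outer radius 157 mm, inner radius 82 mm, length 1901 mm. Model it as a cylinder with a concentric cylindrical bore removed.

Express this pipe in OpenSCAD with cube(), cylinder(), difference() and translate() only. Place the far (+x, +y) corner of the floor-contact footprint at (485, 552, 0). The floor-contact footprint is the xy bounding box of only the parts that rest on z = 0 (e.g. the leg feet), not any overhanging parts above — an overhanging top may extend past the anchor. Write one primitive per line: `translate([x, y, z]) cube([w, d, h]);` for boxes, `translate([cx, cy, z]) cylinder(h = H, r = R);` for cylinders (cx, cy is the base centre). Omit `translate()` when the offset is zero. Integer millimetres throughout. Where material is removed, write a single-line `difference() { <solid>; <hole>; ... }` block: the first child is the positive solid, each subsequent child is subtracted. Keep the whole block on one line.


difference() { translate([328, 395, 0]) cylinder(h = 1901, r = 157); translate([328, 395, 0]) cylinder(h = 1901, r = 82); }


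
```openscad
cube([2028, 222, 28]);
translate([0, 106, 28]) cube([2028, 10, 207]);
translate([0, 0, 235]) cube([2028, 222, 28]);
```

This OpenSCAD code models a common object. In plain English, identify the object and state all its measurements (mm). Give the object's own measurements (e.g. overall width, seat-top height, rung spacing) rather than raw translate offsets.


An I-beam lying along x, 2028 mm long. Overall section height 263 mm. Two flanges 222 mm wide (y) and 28 mm thick, one on the floor and one at the top; a web 10 mm thick runs between them, centred on the flange width.


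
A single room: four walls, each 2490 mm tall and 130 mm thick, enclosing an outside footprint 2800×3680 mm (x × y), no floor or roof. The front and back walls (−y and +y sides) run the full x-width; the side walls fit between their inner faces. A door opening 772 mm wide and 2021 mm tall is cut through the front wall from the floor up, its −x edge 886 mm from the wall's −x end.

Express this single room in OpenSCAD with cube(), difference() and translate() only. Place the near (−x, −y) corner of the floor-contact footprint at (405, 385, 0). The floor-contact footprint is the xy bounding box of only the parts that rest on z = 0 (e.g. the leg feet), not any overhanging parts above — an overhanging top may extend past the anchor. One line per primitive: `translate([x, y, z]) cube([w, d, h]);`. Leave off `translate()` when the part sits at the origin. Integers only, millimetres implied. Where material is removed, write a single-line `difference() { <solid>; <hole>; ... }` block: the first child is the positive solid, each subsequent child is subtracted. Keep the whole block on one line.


difference() { translate([405, 385, 0]) cube([2800, 130, 2490]); translate([1291, 385, 0]) cube([772, 130, 2021]); }
translate([405, 3935, 0]) cube([2800, 130, 2490]);
translate([405, 515, 0]) cube([130, 3420, 2490]);
translate([3075, 515, 0]) cube([130, 3420, 2490]);


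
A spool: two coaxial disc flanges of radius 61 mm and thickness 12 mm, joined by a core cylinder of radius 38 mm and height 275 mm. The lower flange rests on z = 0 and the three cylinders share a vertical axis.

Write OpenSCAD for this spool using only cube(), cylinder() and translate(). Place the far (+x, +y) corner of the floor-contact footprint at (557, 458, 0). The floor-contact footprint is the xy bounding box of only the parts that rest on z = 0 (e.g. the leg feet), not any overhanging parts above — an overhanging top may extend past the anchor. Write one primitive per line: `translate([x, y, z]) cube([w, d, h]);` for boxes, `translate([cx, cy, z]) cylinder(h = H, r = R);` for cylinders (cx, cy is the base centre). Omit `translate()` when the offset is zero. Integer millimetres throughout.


translate([496, 397, 0]) cylinder(h = 12, r = 61);
translate([496, 397, 12]) cylinder(h = 275, r = 38);
translate([496, 397, 287]) cylinder(h = 12, r = 61);


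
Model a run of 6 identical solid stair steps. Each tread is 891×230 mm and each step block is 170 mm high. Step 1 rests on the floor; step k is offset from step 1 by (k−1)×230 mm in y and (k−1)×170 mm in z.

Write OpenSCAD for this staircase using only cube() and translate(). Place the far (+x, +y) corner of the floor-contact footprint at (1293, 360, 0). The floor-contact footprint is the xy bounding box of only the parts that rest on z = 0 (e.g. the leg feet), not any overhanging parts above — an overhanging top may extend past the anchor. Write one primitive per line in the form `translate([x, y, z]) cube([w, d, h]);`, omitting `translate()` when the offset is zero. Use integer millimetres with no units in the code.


translate([402, 130, 0]) cube([891, 230, 170]);
translate([402, 360, 170]) cube([891, 230, 170]);
translate([402, 590, 340]) cube([891, 230, 170]);
translate([402, 820, 510]) cube([891, 230, 170]);
translate([402, 1050, 680]) cube([891, 230, 170]);
translate([402, 1280, 850]) cube([891, 230, 170]);


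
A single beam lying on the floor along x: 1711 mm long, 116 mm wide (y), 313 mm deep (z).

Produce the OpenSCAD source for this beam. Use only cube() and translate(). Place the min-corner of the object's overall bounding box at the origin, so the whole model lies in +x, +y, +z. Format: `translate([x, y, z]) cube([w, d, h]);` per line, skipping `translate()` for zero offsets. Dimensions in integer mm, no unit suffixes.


cube([1711, 116, 313]);


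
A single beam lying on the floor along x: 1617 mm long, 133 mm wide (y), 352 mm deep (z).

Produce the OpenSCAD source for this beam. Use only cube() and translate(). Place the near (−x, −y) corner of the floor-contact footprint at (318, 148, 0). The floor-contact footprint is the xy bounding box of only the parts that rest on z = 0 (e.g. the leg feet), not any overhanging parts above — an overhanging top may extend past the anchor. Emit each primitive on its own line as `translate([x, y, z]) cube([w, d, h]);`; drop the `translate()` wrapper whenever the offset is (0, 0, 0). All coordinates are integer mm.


translate([318, 148, 0]) cube([1617, 133, 352]);


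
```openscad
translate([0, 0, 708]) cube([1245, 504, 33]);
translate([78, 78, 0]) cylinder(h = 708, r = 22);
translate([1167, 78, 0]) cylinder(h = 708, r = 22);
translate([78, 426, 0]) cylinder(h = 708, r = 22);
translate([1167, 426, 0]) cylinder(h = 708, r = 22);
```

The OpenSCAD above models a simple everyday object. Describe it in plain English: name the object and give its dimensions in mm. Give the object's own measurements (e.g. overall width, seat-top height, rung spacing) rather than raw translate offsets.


A rectangular dining table. The top is 1245×504×33 mm with its upper surface at z = 741 mm. It stands on four round legs of 44 mm diameter, each leg's bounding box inset 56 mm from the nearest pair of top edges, running from the floor to the underside of the top.


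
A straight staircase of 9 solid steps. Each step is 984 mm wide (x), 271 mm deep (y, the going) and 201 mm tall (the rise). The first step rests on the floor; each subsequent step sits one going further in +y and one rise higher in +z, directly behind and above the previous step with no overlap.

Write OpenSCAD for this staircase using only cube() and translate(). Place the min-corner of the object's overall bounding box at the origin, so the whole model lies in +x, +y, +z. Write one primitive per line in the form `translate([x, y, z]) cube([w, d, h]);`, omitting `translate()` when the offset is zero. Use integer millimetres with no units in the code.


cube([984, 271, 201]);
translate([0, 271, 201]) cube([984, 271, 201]);
translate([0, 542, 402]) cube([984, 271, 201]);
translate([0, 813, 603]) cube([984, 271, 201]);
translate([0, 1084, 804]) cube([984, 271, 201]);
translate([0, 1355, 1005]) cube([984, 271, 201]);
translate([0, 1626, 1206]) cube([984, 271, 201]);
translate([0, 1897, 1407]) cube([984, 271, 201]);
translate([0, 2168, 1608]) cube([984, 271, 201]);


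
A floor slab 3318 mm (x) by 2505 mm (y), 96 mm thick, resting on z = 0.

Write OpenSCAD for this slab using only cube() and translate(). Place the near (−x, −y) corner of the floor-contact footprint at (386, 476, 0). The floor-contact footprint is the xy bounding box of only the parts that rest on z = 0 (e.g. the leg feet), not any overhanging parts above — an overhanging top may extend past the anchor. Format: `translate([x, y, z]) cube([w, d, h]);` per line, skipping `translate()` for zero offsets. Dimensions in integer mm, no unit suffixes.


translate([386, 476, 0]) cube([3318, 2505, 96]);


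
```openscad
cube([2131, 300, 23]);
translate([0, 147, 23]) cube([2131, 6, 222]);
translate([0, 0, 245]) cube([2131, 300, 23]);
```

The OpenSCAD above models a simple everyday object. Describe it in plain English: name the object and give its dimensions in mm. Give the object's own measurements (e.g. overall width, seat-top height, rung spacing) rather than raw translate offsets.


An I-beam lying along x, 2131 mm long. Overall section height 268 mm. Two flanges 300 mm wide (y) and 23 mm thick, one on the floor and one at the top; a web 6 mm thick runs between them, centred on the flange width.


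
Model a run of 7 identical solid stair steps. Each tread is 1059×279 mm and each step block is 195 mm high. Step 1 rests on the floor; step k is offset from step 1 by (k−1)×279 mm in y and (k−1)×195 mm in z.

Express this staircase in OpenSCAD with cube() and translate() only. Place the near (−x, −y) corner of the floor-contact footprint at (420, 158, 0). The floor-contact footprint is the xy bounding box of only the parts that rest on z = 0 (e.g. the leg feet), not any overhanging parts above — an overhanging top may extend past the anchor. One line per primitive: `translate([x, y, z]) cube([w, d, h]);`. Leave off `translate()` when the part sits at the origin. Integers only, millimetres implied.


translate([420, 158, 0]) cube([1059, 279, 195]);
translate([420, 437, 195]) cube([1059, 279, 195]);
translate([420, 716, 390]) cube([1059, 279, 195]);
translate([420, 995, 585]) cube([1059, 279, 195]);
translate([420, 1274, 780]) cube([1059, 279, 195]);
translate([420, 1553, 975]) cube([1059, 279, 195]);
translate([420, 1832, 1170]) cube([1059, 279, 195]);


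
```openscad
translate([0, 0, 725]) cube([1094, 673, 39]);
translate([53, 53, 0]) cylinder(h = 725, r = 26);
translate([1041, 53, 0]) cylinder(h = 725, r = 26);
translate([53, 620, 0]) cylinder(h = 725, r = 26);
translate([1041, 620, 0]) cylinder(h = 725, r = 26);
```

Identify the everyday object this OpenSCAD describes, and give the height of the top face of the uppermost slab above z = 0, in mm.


A table. The table height is 764 mm.

A 1094×673×39 slab sits at z = 725 on four Ø52 mm round legs — a table. The top surface is at 725 + 39 = 764 mm.


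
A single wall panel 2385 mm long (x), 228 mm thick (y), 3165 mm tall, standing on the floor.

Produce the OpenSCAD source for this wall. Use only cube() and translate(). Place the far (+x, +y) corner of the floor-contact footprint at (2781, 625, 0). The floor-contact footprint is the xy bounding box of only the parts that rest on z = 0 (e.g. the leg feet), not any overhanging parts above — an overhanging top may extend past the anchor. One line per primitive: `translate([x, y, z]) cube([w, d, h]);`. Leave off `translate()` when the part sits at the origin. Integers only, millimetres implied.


translate([396, 397, 0]) cube([2385, 228, 3165]);


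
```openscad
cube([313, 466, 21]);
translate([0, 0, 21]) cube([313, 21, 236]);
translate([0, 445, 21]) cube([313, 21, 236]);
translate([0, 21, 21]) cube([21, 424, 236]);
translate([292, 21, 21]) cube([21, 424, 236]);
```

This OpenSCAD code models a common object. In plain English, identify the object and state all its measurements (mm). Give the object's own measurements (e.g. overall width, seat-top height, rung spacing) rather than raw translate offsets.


An open-topped rectangular box: outside dimensions 313×466×257 mm, with a uniform wall and base thickness of 21 mm. The base is a full 313×466 slab on the floor; four walls sit on top of the base. The front and back walls (the −y and +y sides) span the full width; the two side walls fit between them.


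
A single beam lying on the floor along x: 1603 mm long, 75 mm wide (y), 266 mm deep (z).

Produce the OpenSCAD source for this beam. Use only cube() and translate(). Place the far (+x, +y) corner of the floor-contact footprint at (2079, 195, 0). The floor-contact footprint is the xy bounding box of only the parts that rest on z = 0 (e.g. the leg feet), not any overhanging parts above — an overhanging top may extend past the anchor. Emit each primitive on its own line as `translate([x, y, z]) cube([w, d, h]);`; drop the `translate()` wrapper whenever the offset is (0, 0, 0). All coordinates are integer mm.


translate([476, 120, 0]) cube([1603, 75, 266]);


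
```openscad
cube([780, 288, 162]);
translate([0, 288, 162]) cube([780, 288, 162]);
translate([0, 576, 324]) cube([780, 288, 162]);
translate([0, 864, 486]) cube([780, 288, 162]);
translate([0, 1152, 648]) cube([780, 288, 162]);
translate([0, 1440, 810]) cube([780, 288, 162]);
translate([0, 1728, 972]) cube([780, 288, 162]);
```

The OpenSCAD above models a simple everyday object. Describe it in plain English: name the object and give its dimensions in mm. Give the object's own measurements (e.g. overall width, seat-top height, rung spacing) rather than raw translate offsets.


A straight staircase of 7 solid steps. Each step is 780 mm wide (x), 288 mm deep (y, the going) and 162 mm tall (the rise). The first step rests on the floor; each subsequent step sits one going further in +y and one rise higher in +z, directly behind and above the previous step with no overlap.


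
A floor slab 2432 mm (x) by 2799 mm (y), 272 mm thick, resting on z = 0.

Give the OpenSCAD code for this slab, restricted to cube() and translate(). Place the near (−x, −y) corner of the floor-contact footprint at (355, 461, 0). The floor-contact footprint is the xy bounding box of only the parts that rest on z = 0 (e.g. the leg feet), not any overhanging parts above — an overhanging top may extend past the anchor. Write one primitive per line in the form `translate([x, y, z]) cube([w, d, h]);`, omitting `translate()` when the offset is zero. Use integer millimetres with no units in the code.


translate([355, 461, 0]) cube([2432, 2799, 272]);


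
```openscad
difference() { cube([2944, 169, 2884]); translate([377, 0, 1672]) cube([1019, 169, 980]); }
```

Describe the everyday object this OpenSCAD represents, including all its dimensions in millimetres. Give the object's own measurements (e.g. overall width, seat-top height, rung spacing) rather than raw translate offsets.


A wall 2944 mm long (x), 169 mm thick (y), 2884 mm tall, with a rectangular window opening cut through it. The opening is 1019 mm wide and 980 mm tall; its sill is at z = 1672 mm and its near (−x) edge is 377 mm from the wall's −x end. The opening passes through the full wall thickness.


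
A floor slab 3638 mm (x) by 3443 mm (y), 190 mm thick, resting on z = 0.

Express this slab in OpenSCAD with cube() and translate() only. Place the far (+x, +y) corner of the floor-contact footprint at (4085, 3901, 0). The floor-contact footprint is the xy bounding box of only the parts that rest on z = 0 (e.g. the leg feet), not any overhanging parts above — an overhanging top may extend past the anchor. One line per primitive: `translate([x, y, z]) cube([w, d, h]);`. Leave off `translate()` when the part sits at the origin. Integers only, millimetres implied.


translate([447, 458, 0]) cube([3638, 3443, 190]);


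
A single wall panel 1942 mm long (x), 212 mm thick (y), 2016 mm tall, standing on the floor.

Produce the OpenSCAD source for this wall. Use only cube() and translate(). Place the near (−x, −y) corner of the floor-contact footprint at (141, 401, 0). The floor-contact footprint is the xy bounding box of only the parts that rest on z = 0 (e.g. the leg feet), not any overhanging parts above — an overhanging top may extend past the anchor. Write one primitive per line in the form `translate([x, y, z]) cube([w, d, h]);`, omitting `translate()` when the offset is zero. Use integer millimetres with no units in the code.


translate([141, 401, 0]) cube([1942, 212, 2016]);


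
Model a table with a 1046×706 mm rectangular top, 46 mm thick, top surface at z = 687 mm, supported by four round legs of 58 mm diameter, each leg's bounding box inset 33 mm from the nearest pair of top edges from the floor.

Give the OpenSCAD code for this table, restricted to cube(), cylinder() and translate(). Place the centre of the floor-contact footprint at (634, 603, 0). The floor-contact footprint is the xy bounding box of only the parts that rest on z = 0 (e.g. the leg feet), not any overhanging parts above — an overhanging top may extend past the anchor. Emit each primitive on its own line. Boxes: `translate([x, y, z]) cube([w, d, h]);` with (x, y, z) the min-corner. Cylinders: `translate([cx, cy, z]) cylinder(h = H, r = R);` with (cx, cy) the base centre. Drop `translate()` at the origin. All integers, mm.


translate([111, 250, 641]) cube([1046, 706, 46]);
translate([173, 312, 0]) cylinder(h = 641, r = 29);
translate([1095, 312, 0]) cylinder(h = 641, r = 29);
translate([173, 894, 0]) cylinder(h = 641, r = 29);
translate([1095, 894, 0]) cylinder(h = 641, r = 29);


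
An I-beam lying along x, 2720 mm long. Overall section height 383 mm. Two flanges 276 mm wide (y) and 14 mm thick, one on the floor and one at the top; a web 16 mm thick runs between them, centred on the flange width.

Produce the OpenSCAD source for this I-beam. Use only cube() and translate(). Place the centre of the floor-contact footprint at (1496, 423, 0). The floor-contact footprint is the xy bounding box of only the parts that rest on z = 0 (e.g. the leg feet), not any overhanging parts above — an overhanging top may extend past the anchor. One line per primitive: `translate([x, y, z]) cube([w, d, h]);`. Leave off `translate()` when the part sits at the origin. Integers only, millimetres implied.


translate([136, 285, 0]) cube([2720, 276, 14]);
translate([136, 415, 14]) cube([2720, 16, 355]);
translate([136, 285, 369]) cube([2720, 276, 14]);


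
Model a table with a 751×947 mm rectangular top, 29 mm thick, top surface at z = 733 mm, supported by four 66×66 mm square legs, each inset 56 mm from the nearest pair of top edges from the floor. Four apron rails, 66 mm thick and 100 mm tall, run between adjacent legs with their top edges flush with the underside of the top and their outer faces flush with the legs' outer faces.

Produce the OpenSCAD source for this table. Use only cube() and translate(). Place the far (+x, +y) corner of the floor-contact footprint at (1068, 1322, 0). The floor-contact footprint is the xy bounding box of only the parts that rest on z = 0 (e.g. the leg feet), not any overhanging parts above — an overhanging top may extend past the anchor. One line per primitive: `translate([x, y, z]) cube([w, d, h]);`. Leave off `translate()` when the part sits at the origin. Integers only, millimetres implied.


translate([373, 431, 704]) cube([751, 947, 29]);
translate([429, 487, 0]) cube([66, 66, 704]);
translate([1002, 487, 0]) cube([66, 66, 704]);
translate([429, 1256, 0]) cube([66, 66, 704]);
translate([1002, 1256, 0]) cube([66, 66, 704]);
translate([495, 487, 604]) cube([507, 66, 100]);
translate([495, 1256, 604]) cube([507, 66, 100]);
translate([429, 553, 604]) cube([66, 703, 100]);
translate([1002, 553, 604]) cube([66, 703, 100]);


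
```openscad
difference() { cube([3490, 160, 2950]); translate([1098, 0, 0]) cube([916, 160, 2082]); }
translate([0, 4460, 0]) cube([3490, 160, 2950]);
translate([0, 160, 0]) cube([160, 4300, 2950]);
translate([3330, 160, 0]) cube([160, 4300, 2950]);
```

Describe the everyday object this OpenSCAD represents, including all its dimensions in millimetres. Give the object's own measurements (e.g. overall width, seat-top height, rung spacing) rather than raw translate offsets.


A single room: four walls, each 2950 mm tall and 160 mm thick, enclosing an outside footprint 3490×4620 mm (x × y), no floor or roof. The front and back walls (−y and +y sides) run the full x-width; the side walls fit between their inner faces. A door opening 916 mm wide and 2082 mm tall is cut through the front wall from the floor up, its −x edge 1098 mm from the wall's −x end.


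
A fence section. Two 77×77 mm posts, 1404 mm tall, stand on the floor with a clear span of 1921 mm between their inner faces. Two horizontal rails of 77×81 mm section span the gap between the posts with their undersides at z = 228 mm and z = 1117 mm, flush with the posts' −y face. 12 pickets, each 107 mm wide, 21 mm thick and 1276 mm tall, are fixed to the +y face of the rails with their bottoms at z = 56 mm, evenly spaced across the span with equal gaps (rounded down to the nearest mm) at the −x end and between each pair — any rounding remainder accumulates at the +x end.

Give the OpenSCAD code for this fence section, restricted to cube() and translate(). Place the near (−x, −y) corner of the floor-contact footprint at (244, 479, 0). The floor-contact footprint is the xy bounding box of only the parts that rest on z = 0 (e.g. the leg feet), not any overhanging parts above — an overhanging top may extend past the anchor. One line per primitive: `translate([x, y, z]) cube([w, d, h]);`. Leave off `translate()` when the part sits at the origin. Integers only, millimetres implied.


translate([244, 479, 0]) cube([77, 77, 1404]);
translate([2242, 479, 0]) cube([77, 77, 1404]);
translate([321, 479, 228]) cube([1921, 77, 81]);
translate([321, 479, 1117]) cube([1921, 77, 81]);
translate([370, 556, 56]) cube([107, 21, 1276]);
translate([526, 556, 56]) cube([107, 21, 1276]);
translate([682, 556, 56]) cube([107, 21, 1276]);
translate([838, 556, 56]) cube([107, 21, 1276]);
translate([994, 556, 56]) cube([107, 21, 1276]);
translate([1150, 556, 56]) cube([107, 21, 1276]);
translate([1306, 556, 56]) cube([107, 21, 1276]);
translate([1462, 556, 56]) cube([107, 21, 1276]);
translate([1618, 556, 56]) cube([107, 21, 1276]);
translate([1774, 556, 56]) cube([107, 21, 1276]);
translate([1930, 556, 56]) cube([107, 21, 1276]);
translate([2086, 556, 56]) cube([107, 21, 1276]);


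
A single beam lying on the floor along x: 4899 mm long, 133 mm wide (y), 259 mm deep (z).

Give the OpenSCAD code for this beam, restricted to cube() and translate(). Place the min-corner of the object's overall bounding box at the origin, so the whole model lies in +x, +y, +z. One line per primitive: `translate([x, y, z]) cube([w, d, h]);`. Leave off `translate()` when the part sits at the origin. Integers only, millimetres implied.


cube([4899, 133, 259]);


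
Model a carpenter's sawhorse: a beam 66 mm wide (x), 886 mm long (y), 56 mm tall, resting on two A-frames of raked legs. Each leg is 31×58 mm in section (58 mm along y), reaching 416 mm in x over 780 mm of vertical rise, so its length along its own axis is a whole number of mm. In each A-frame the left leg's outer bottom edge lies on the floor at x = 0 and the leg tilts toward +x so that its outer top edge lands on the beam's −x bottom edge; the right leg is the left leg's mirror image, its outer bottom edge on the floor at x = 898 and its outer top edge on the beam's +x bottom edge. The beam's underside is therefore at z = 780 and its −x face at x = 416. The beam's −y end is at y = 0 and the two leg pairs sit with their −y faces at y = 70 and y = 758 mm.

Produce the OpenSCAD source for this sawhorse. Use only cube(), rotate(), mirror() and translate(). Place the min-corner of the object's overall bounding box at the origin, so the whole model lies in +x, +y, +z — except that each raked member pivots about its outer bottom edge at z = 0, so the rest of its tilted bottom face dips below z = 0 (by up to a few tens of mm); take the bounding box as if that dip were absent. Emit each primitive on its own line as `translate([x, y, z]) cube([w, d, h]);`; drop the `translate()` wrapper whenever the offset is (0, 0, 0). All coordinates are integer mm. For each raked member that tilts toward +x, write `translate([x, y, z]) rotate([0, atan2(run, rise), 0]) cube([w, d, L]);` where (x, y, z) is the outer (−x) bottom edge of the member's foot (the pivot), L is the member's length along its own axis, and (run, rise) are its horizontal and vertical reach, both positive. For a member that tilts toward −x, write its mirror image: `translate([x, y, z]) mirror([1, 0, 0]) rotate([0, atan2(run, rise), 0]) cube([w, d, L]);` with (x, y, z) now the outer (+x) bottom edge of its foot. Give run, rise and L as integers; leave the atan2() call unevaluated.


translate([416, 0, 780]) cube([66, 886, 56]);
translate([0, 70, 0]) rotate([0, atan2(416, 780), 0]) cube([31, 58, 884]);
translate([898, 70, 0]) mirror([1, 0, 0]) rotate([0, atan2(416, 780), 0]) cube([31, 58, 884]);
translate([0, 758, 0]) rotate([0, atan2(416, 780), 0]) cube([31, 58, 884]);
translate([898, 758, 0]) mirror([1, 0, 0]) rotate([0, atan2(416, 780), 0]) cube([31, 58, 884]);


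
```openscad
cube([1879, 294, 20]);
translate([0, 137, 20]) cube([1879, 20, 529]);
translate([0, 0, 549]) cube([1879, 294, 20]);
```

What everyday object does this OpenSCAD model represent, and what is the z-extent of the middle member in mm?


An I-beam. The web height is 529 mm.

Two wide flanges with a thin centred web — an I-beam. Overall 569 mm minus two 20 mm flanges gives a web of 569 − 2·20 = 529 mm.


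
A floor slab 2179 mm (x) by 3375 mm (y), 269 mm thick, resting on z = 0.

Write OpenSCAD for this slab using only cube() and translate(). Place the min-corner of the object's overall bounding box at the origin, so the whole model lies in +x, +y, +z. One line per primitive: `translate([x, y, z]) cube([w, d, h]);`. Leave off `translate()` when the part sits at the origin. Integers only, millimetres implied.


cube([2179, 3375, 269]);


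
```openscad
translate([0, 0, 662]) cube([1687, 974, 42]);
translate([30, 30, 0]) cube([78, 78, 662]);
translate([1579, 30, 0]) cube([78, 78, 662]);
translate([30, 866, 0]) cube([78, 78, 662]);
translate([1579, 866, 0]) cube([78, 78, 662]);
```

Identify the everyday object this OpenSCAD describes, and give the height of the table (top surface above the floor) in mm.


A table. The table height is 704 mm.

A 1687×974×42 slab sits at z = 662 on four 78 mm square posts — a table. The top surface is at 662 + 42 = 704 mm.


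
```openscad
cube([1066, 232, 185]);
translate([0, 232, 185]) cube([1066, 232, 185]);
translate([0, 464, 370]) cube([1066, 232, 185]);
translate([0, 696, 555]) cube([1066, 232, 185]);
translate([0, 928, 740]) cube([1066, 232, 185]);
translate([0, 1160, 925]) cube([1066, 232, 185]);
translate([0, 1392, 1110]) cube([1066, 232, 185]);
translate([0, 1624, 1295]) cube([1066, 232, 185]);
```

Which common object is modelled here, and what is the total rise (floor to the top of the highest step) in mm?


A staircase. The total rise is 1480 mm.

8 identical blocks, each offset up and back from the previous — a staircase. Each step is 185 mm tall and there are 8 of them, so the total rise is 8 × 185 = 1480 mm.


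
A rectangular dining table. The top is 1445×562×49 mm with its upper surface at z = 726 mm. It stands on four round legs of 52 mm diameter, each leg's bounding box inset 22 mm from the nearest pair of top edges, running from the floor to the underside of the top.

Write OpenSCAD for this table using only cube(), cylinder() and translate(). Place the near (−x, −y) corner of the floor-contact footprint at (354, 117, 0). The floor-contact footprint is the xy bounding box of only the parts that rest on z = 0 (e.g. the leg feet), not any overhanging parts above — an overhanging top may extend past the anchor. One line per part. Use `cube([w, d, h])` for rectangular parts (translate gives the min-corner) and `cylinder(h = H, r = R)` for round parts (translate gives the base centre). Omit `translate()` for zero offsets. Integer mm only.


translate([332, 95, 677]) cube([1445, 562, 49]);
translate([380, 143, 0]) cylinder(h = 677, r = 26);
translate([1729, 143, 0]) cylinder(h = 677, r = 26);
translate([380, 609, 0]) cylinder(h = 677, r = 26);
translate([1729, 609, 0]) cylinder(h = 677, r = 26);


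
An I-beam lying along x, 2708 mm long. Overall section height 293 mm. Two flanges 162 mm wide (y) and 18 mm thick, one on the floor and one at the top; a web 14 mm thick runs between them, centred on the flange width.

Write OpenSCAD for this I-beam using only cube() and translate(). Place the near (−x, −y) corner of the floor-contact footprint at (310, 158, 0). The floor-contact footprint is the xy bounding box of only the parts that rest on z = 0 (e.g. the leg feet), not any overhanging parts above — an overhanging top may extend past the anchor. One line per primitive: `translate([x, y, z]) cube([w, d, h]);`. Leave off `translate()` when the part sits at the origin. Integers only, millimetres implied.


translate([310, 158, 0]) cube([2708, 162, 18]);
translate([310, 232, 18]) cube([2708, 14, 257]);
translate([310, 158, 275]) cube([2708, 162, 18]);
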